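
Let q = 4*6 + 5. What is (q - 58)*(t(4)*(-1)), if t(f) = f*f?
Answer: 464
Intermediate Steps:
t(f) = f²
q = 29 (q = 24 + 5 = 29)
(q - 58)*(t(4)*(-1)) = (29 - 58)*(4²*(-1)) = -464*(-1) = -29*(-16) = 464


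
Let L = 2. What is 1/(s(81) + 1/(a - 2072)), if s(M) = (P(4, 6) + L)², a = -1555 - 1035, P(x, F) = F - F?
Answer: 4662/18647 ≈ 0.25001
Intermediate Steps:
P(x, F) = 0
a = -2590
s(M) = 4 (s(M) = (0 + 2)² = 2² = 4)
1/(s(81) + 1/(a - 2072)) = 1/(4 + 1/(-2590 - 2072)) = 1/(4 + 1/(-4662)) = 1/(4 - 1/4662) = 1/(18647/4662) = 4662/18647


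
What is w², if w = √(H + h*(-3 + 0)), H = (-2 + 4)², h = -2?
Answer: 10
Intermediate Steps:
H = 4 (H = 2² = 4)
w = √10 (w = √(4 - 2*(-3 + 0)) = √(4 - 2*(-3)) = √(4 + 6) = √10 ≈ 3.1623)
w² = (√10)² = 10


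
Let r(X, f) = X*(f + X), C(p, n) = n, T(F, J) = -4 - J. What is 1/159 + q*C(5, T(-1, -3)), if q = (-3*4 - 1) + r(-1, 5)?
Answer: 2704/159 ≈ 17.006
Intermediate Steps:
r(X, f) = X*(X + f)
q = -17 (q = (-3*4 - 1) - (-1 + 5) = (-12 - 1) - 1*4 = -13 - 4 = -17)
1/159 + q*C(5, T(-1, -3)) = 1/159 - 17*(-4 - 1*(-3)) = 1/159 - 17*(-4 + 3) = 1/159 - 17*(-1) = 1/159 + 17 = 2704/159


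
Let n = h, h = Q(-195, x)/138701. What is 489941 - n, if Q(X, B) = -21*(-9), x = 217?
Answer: 67955306452/138701 ≈ 4.8994e+5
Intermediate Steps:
Q(X, B) = 189
h = 189/138701 ≈ 0.0013626
n = 189/138701 ≈ 0.0013626
489941 - n = 489941 - 1*189/138701 = 489941 - 189/138701 = 67955306452/138701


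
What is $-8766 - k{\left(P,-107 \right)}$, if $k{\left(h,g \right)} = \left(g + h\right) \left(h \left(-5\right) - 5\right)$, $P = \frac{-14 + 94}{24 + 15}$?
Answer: $- \frac{15768421}{1521} \approx -10367.0$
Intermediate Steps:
$P = \frac{80}{39} \approx 2.0513$
$k{\left(h,g \right)} = \left(-5 - 5 h\right) \left(g + h\right)$ ($k{\left(h,g \right)} = \left(g + h\right) \left(- 5 h - 5\right) = \left(g + h\right) \left(-5 - 5 h\right) = \left(-5 - 5 h\right) \left(g + h\right)$)
$-8766 - k{\left(P,-107 \right)} = -8766 - \left(\left(-5\right) \left(-107\right) - \frac{400}{39} - 5 \left(\frac{80}{39}\right)^{2} - \left(-535\right) \frac{80}{39}\right) = -8766 - \left(535 - \frac{400}{39} - \frac{32000}{1521} + \frac{42800}{39}\right) = -8766 - \frac{2435335}{1521} = - \frac{15768421}{1521}$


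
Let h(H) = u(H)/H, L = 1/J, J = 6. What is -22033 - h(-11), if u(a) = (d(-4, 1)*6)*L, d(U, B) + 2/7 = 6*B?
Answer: -1696501/77 ≈ -22032.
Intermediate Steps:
d(U, B) = -2/7 + 6*B
L = ⅙ (L = 1/6 = 1*(⅙) = ⅙ ≈ 0.16667)
u(a) = 40/7 (u(a) = ((-2/7 + 6*1)*6)*(⅙) = ((-2/7 + 6)*6)*(⅙) = ((40/7)*6)*(⅙) = (240/7)*(⅙) = 40/7)
h(H) = 40/(7*H)
-22033 - h(-11) = -22033 - 40/(7*(-11)) = -22033 - 40*(-1)/(7*11) = -22033 - 1*(-40/77) = -22033 + 40/77 = -1696501/77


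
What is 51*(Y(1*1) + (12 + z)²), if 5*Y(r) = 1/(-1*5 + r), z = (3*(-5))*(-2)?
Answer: 1799229/20 ≈ 89962.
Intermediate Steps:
z = 30 (z = -15*(-2) = 30)
Y(r) = 1/(5*(-5 + r)) (Y(r) = 1/(5*(-1*5 + r)) = 1/(5*(-5 + r)))
51*(Y(1*1) + (12 + z)²) = 51*(1/(5*(-5 + 1*1)) + (12 + 30)²) = 51*(1/(5*(-5 + 1)) + 42²) = 51*((⅕)/(-4) + 1764) = 51*((⅕)*(-¼) + 1764) = 51*(-1/20 + 1764) = 51*(35279/20) = 1799229/20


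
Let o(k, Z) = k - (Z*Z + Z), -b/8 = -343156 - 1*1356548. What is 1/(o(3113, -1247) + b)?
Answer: 1/12046983 ≈ 8.3008e-8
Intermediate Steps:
b = 13597632 (b = -8*(-343156 - 1*1356548) = -8*(-343156 - 1356548) = -8*(-1699704) = 13597632)
o(k, Z) = k - Z - Z² (o(k, Z) = k - (Z² + Z) = k - (Z + Z²) = k + (-Z - Z²) = k - Z - Z²)
1/(o(3113, -1247) + b) = 1/((3113 - 1*(-1247) - 1*(-1247)²) + 13597632) = 1/((3113 + 1247 - 1*1555009) + 13597632) = 1/((3113 + 1247 - 1555009) + 13597632) = 1/(-1550649 + 13597632) = 1/12046983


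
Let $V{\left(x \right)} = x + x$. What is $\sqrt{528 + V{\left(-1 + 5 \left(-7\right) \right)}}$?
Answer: $2 \sqrt{114} \approx 21.354$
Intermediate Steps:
$V{\left(x \right)} = 2 x$
$\sqrt{528 + V{\left(-1 + 5 \left(-7\right) \right)}} = \sqrt{528 + 2 \left(-1 + 5 \left(-7\right)\right)} = \sqrt{528 + 2 \left(-1 - 35\right)} = \sqrt{528 + 2 \left(-36\right)} = \sqrt{528 - 72} = \sqrt{456} = 2 \sqrt{114}$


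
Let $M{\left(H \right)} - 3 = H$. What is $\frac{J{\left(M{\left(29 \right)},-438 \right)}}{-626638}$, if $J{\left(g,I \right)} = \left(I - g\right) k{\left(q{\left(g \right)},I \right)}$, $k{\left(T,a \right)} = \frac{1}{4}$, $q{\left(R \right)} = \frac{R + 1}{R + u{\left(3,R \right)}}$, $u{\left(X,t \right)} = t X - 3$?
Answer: $\frac{235}{1253276} \approx 0.00018751$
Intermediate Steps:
$u{\left(X,t \right)} = -3 + X t$ ($u{\left(X,t \right)} = X t - 3 = -3 + X t$)
$q{\left(R \right)} = \frac{1 + R}{-3 + 4 R}$ ($q{\left(R \right)} = \frac{R + 1}{R + \left(-3 + 3 R\right)} = \frac{1 + R}{-3 + 4 R}$)
$M{\left(H \right)} = 3 + H$
$k{\left(T,a \right)} = \frac{1}{4}$
$J{\left(g,I \right)} = - \frac{g}{4} + \frac{I}{4}$ ($J{\left(g,I \right)} = \left(I - g\right) \frac{1}{4} = - \frac{g}{4} + \frac{I}{4}$)
$\frac{J{\left(M{\left(29 \right)},-438 \right)}}{-626638} = \frac{- \frac{3 + 29}{4} + \frac{1}{4} \left(-438\right)}{-626638} = \left(\left(- \frac{1}{4}\right) 32 - \frac{219}{2}\right) \left(- \frac{1}{626638}\right) = \left(-8 - \frac{219}{2}\right) \left(- \frac{1}{626638}\right) = \left(- \frac{235}{2}\right) \left(- \frac{1}{626638}\right) = \frac{235}{1253276}$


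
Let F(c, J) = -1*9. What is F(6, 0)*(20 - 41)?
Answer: 189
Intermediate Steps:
F(c, J) = -9
F(6, 0)*(20 - 41) = -9*(20 - 41) = -9*(-21) = 189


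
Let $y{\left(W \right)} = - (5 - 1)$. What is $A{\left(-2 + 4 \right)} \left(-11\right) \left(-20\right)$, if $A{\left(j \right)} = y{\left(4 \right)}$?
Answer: $-880$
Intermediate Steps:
$y{\left(W \right)} = -4$ ($y{\left(W \right)} = \left(-1\right) 4 = -4$)
$A{\left(j \right)} = -4$
$A{\left(-2 + 4 \right)} \left(-11\right) \left(-20\right) = \left(-4\right) \left(-11\right) \left(-20\right) = 44 \left(-20\right) = -880$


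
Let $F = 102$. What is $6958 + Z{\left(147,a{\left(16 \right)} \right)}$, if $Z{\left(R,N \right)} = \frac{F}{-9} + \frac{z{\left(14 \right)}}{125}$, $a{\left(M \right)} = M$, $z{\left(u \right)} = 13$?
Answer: $\frac{2605039}{375} \approx 6946.8$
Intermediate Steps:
$Z{\left(R,N \right)} = - \frac{4211}{375}$ ($Z{\left(R,N \right)} = \frac{102}{-9} + \frac{13}{125} = 102 \left(- \frac{1}{9}\right) + 13 \cdot \frac{1}{125} = - \frac{34}{3} + \frac{13}{125} = - \frac{4211}{375}$)
$6958 + Z{\left(147,a{\left(16 \right)} \right)} = 6958 - \frac{4211}{375} = \frac{2605039}{375}$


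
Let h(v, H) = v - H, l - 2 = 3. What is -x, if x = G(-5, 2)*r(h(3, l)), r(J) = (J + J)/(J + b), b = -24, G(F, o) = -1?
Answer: 2/13 ≈ 0.15385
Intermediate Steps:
l = 5 (l = 2 + 3 = 5)
r(J) = 2*J/(-24 + J) (r(J) = (J + J)/(J - 24) = (2*J)/(-24 + J) = 2*J/(-24 + J))
x = -2/13 (x = -2*(3 - 1*5)/(-24 + (3 - 1*5)) = -2*(3 - 5)/(-24 + (3 - 5)) = -2*(-2)/(-24 - 2) = -2*(-2)/(-26) = -2*(-2)*(-1)/26 = -1*2/13 = -2/13 ≈ -0.15385)
-x = -1*(-2/13) = 2/13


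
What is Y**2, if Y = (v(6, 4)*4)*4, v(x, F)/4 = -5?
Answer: 102400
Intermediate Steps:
v(x, F) = -20 (v(x, F) = 4*(-5) = -20)
Y = -320 (Y = -20*4*4 = -80*4 = -320)
Y**2 = (-320)**2 = 102400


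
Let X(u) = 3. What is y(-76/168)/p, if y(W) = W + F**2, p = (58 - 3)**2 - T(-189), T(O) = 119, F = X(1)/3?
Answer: 23/122052 ≈ 0.00018844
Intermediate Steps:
F = 1 (F = 3/3 = 3*(1/3) = 1)
p = 2906 (p = (58 - 3)**2 - 1*119 = 55**2 - 119 = 3025 - 119 = 2906)
y(W) = 1 + W (y(W) = W + 1**2 = W + 1 = 1 + W)
y(-76/168)/p = (1 - 76/168)/2906 = (1 - 76*1/168)*(1/2906) = (1 - 19/42)*(1/2906) = (23/42)*(1/2906) = 23/122052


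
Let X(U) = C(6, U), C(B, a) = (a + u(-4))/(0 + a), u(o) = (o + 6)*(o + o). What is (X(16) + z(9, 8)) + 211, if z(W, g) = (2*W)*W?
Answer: 373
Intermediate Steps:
u(o) = 2*o*(6 + o) (u(o) = (6 + o)*(2*o) = 2*o*(6 + o))
z(W, g) = 2*W**2
C(B, a) = (-16 + a)/a (C(B, a) = (a + 2*(-4)*(6 - 4))/(0 + a) = (a + 2*(-4)*2)/a = (a - 16)/a = (-16 + a)/a)
X(U) = (-16 + U)/U
(X(16) + z(9, 8)) + 211 = ((-16 + 16)/16 + 2*9**2) + 211 = ((1/16)*0 + 2*81) + 211 = (0 + 162) + 211 = 162 + 211 = 373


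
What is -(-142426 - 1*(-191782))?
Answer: -49356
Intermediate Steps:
-(-142426 - 1*(-191782)) = -(-142426 + 191782) = -1*49356 = -49356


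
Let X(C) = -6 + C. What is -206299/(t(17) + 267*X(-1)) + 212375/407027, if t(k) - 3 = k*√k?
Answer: 157425081901343/1415250381161 + 3507083*√17/3477043 ≈ 115.39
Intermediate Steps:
t(k) = 3 + k^(3/2) (t(k) = 3 + k*√k = 3 + k^(3/2))
-206299/(t(17) + 267*X(-1)) + 212375/407027 = -206299/((3 + 17^(3/2)) + 267*(-6 - 1)) + 212375/407027 = -206299/((3 + 17*√17) + 267*(-7)) + 212375*(1/407027) = -206299/((3 + 17*√17) - 1869) + 212375/407027 = -206299/(-1866 + 17*√17) + 212375/407027 = 212375/407027 - 206299/(-1866 + 17*√17)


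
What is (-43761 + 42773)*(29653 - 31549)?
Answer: 1873248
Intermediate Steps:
(-43761 + 42773)*(29653 - 31549) = -988*(-1896) = 1873248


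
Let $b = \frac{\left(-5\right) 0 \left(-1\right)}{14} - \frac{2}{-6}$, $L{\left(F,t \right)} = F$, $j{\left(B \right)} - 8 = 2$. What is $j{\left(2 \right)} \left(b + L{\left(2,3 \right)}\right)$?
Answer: $\frac{70}{3} \approx 23.333$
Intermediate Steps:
$j{\left(B \right)} = 10$ ($j{\left(B \right)} = 8 + 2 = 10$)
$b = \frac{1}{3}$ ($b = 0 \left(-1\right) \frac{1}{14} - - \frac{1}{3} = 0 \cdot \frac{1}{14} + \frac{1}{3} = 0 + \frac{1}{3} = \frac{1}{3} \approx 0.33333$)
$j{\left(2 \right)} \left(b + L{\left(2,3 \right)}\right) = 10 \left(\frac{1}{3} + 2\right) = 10 \cdot \frac{7}{3} = \frac{70}{3}$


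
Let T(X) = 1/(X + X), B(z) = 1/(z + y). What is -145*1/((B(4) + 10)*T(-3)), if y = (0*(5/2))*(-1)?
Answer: 3480/41 ≈ 84.878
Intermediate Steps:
y = 0 (y = (0*(5*(½)))*(-1) = (0*(5/2))*(-1) = 0*(-1) = 0)
B(z) = 1/z (B(z) = 1/(z + 0) = 1/z)
T(X) = 1/(2*X)
-145*1/((B(4) + 10)*T(-3)) = -145*(-6/(1/4 + 10)) = -145*(-6/(¼ + 10)) = -145/((-⅙*41/4)) = -145/(-41/24) = -145*(-24/41) = 3480/41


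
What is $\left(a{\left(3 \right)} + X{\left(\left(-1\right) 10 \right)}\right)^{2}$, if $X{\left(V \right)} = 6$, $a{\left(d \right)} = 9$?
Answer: $225$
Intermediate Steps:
$\left(a{\left(3 \right)} + X{\left(\left(-1\right) 10 \right)}\right)^{2} = \left(9 + 6\right)^{2} = 15^{2} = 225$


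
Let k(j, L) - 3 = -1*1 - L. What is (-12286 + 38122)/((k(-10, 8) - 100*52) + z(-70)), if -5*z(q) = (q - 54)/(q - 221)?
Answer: -18795690/3787427 ≈ -4.9627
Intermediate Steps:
k(j, L) = 2 - L (k(j, L) = 3 + (-1*1 - L) = 3 + (-1 - L) = 2 - L)
z(q) = -(-54 + q)/(5*(-221 + q)) (z(q) = -(q - 54)/(5*(q - 221)) = -(-54 + q)/(5*(-221 + q)))
(-12286 + 38122)/((k(-10, 8) - 100*52) + z(-70)) = (-12286 + 38122)/(((2 - 1*8) - 100*52) + (54 - 1*(-70))/(5*(-221 - 70))) = 25836/(((2 - 8) - 5200) + (⅕)*(54 + 70)/(-291)) = 25836/((-6 - 5200) + (⅕)*(-1/291)*124) = 25836/(-5206 - 124/1455) = 25836/(-7574854/1455) = 25836*(-1455/7574854) = -18795690/3787427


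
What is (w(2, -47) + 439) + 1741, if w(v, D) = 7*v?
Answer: 2194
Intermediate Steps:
(w(2, -47) + 439) + 1741 = (7*2 + 439) + 1741 = (14 + 439) + 1741 = 453 + 1741 = 2194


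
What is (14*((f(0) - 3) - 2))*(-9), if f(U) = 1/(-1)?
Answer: 756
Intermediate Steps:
f(U) = -1
(14*((f(0) - 3) - 2))*(-9) = (14*((-1 - 3) - 2))*(-9) = (14*(-4 - 2))*(-9) = (14*(-6))*(-9) = -84*(-9) = 756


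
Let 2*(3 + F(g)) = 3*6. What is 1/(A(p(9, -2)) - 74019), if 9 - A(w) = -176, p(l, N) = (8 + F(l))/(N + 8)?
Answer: -1/73834 ≈ -1.3544e-5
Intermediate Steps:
F(g) = 6 (F(g) = -3 + (3*6)/2 = -3 + (1/2)*18 = -3 + 9 = 6)
p(l, N) = 14/(8 + N) (p(l, N) = (8 + 6)/(N + 8) = 14/(8 + N))
A(w) = 185 (A(w) = 9 - 1*(-176) = 9 + 176 = 185)
1/(A(p(9, -2)) - 74019) = 1/(185 - 74019) = 1/(-73834) = -1/73834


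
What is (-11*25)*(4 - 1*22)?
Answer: 4950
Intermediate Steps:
(-11*25)*(4 - 1*22) = -275*(4 - 22) = -275*(-18) = 4950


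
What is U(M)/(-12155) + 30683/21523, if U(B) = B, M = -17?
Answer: 21959868/15388945 ≈ 1.4270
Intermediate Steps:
U(M)/(-12155) + 30683/21523 = -17/(-12155) + 30683/21523 = -17*(-1/12155) + 30683*(1/21523) = 1/715 + 30683/21523 = 21959868/15388945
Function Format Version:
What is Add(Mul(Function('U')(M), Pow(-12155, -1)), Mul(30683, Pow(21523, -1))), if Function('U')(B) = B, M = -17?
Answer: Rational(21959868, 15388945) ≈ 1.4270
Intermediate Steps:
Add(Mul(Function('U')(M), Pow(-12155, -1)), Mul(30683, Pow(21523, -1))) = Add(Mul(-17, Pow(-12155, -1)), Mul(30683, Pow(21523, -1))) = Add(Mul(-17, Rational(-1, 12155)), Mul(30683, Rational(1, 21523))) = Add(Rational(1, 715), Rational(30683, 21523)) = Rational(21959868, 15388945)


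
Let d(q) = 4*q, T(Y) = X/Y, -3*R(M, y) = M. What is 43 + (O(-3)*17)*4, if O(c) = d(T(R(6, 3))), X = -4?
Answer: 587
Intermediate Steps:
R(M, y) = -M/3
T(Y) = -4/Y
O(c) = 8 (O(c) = 4*(-4/((-1/3*6))) = 4*(-4/(-2)) = 4*(-4*(-1/2)) = 4*2 = 8)
43 + (O(-3)*17)*4 = 43 + (8*17)*4 = 43 + 136*4 = 43 + 544 = 587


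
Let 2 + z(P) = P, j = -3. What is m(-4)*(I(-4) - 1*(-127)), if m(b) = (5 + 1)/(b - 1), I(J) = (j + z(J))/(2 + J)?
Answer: -789/5 ≈ -157.80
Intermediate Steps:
z(P) = -2 + P
I(J) = (-5 + J)/(2 + J) (I(J) = (-3 + (-2 + J))/(2 + J) = (-5 + J)/(2 + J))
m(b) = 6/(-1 + b)
m(-4)*(I(-4) - 1*(-127)) = (6/(-1 - 4))*((-5 - 4)/(2 - 4) - 1*(-127)) = (6/(-5))*(-9/(-2) + 127) = (6*(-1/5))*(-1/2*(-9) + 127) = -6*(9/2 + 127)/5 = -6/5*263/2 = -789/5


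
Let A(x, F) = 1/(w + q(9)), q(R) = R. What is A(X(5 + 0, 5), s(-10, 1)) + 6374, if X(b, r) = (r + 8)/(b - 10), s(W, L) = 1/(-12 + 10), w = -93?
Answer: 535415/84 ≈ 6374.0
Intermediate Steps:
s(W, L) = -1/2 (s(W, L) = 1/(-2) = -1/2)
X(b, r) = (8 + r)/(-10 + b)
A(x, F) = -1/84 (A(x, F) = 1/(-93 + 9) = 1/(-84) = -1/84)
A(X(5 + 0, 5), s(-10, 1)) + 6374 = -1/84 + 6374 = 535415/84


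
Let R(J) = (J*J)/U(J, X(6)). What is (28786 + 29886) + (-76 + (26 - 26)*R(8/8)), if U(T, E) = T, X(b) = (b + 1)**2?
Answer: 58596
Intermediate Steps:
X(b) = (1 + b)**2
R(J) = J (R(J) = (J*J)/J = J**2/J = J)
(28786 + 29886) + (-76 + (26 - 26)*R(8/8)) = (28786 + 29886) + (-76 + (26 - 26)*(8/8)) = 58672 + (-76 + 0*(8*(1/8))) = 58672 + (-76 + 0*1) = 58672 + (-76 + 0) = 58672 - 76 = 58596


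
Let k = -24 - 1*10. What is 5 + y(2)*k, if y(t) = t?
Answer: -63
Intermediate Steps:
k = -34 (k = -24 - 10 = -34)
5 + y(2)*k = 5 + 2*(-34) = 5 - 68 = -63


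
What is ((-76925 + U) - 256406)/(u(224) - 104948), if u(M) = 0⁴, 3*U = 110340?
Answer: 296551/104948 ≈ 2.8257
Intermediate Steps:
U = 36780 (U = (⅓)*110340 = 36780)
u(M) = 0
((-76925 + U) - 256406)/(u(224) - 104948) = ((-76925 + 36780) - 256406)/(0 - 104948) = (-40145 - 256406)/(-104948) = -296551*(-1/104948) = 296551/104948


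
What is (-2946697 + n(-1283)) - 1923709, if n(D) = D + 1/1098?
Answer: -5349114521/1098 ≈ -4.8717e+6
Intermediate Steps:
n(D) = 1/1098 + D (n(D) = D + 1/1098 = 1/1098 + D)
(-2946697 + n(-1283)) - 1923709 = (-2946697 + (1/1098 - 1283)) - 1923709 = (-2946697 - 1408733/1098) - 1923709 = -3236882039/1098 - 1923709 = -5349114521/1098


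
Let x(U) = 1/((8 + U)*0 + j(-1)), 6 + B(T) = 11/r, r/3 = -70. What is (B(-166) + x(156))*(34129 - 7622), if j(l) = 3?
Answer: -31834907/210 ≈ -1.5159e+5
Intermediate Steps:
r = -210 (r = 3*(-70) = -210)
B(T) = -1271/210 (B(T) = -6 + 11/(-210) = -6 + 11*(-1/210) = -6 - 11/210 = -1271/210)
x(U) = ⅓ (x(U) = 1/((8 + U)*0 + 3) = 1/(0 + 3) = 1/3 = ⅓)
(B(-166) + x(156))*(34129 - 7622) = (-1271/210 + ⅓)*(34129 - 7622) = -1201/210*26507 = -31834907/210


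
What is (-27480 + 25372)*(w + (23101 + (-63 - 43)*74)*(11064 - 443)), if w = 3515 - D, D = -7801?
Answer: -341613864604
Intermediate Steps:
w = 11316 (w = 3515 - 1*(-7801) = 3515 + 7801 = 11316)
(-27480 + 25372)*(w + (23101 + (-63 - 43)*74)*(11064 - 443)) = (-27480 + 25372)*(11316 + (23101 + (-63 - 43)*74)*(11064 - 443)) = -2108*(11316 + (23101 - 106*74)*10621) = -2108*(11316 + (23101 - 7844)*10621) = -2108*(11316 + 15257*10621) = -2108*(11316 + 162044597) = -2108*162055913 = -341613864604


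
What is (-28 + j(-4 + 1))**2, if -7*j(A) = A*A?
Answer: 42025/49 ≈ 857.65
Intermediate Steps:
j(A) = -A**2/7 (j(A) = -A*A/7 = -A**2/7)
(-28 + j(-4 + 1))**2 = (-28 - (-4 + 1)**2/7)**2 = (-28 - 1/7*(-3)**2)**2 = (-28 - 1/7*9)**2 = (-28 - 9/7)**2 = (-205/7)**2 = 42025/49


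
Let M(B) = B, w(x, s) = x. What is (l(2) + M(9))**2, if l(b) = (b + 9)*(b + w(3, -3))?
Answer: 4096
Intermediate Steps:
l(b) = (3 + b)*(9 + b) (l(b) = (b + 9)*(b + 3) = (9 + b)*(3 + b) = (3 + b)*(9 + b))
(l(2) + M(9))**2 = ((27 + 2**2 + 12*2) + 9)**2 = ((27 + 4 + 24) + 9)**2 = (55 + 9)**2 = 64**2 = 4096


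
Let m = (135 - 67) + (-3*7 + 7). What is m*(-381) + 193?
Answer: -20381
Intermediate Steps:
m = 54 (m = 68 + (-21 + 7) = 68 - 14 = 54)
m*(-381) + 193 = 54*(-381) + 193 = -20574 + 193 = -20381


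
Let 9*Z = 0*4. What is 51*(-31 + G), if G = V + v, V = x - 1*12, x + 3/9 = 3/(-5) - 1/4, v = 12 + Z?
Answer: -32827/20 ≈ -1641.3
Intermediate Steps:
Z = 0 (Z = (0*4)/9 = (⅑)*0 = 0)
v = 12 (v = 12 + 0 = 12)
x = -71/60 (x = -⅓ + (3/(-5) - 1/4) = -⅓ + (3*(-⅕) - 1*¼) = -⅓ + (-⅗ - ¼) = -⅓ - 17/20 = -71/60 ≈ -1.1833)
V = -791/60 (V = -71/60 - 1*12 = -71/60 - 12 = -791/60 ≈ -13.183)
G = -71/60 (G = -791/60 + 12 = -71/60 ≈ -1.1833)
51*(-31 + G) = 51*(-31 - 71/60) = 51*(-1931/60) = -32827/20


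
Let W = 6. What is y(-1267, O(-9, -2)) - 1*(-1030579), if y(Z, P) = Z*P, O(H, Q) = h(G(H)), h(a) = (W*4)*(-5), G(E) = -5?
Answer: 1182619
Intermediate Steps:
h(a) = -120 (h(a) = (6*4)*(-5) = 24*(-5) = -120)
O(H, Q) = -120
y(Z, P) = P*Z
y(-1267, O(-9, -2)) - 1*(-1030579) = -120*(-1267) - 1*(-1030579) = 152040 + 1030579 = 1182619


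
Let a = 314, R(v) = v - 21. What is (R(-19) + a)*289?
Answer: 79186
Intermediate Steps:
R(v) = -21 + v
(R(-19) + a)*289 = ((-21 - 19) + 314)*289 = (-40 + 314)*289 = 274*289 = 79186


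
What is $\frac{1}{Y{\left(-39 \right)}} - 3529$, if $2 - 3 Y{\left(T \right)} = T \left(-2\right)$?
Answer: $- \frac{268207}{76} \approx -3529.0$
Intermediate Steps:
$Y{\left(T \right)} = \frac{2}{3} + \frac{2 T}{3}$ ($Y{\left(T \right)} = \frac{2}{3} - \frac{T \left(-2\right)}{3} = \frac{2}{3} - \frac{\left(-2\right) T}{3} = \frac{2}{3} + \frac{2 T}{3}$)
$\frac{1}{Y{\left(-39 \right)}} - 3529 = \frac{1}{\frac{2}{3} + \frac{2}{3} \left(-39\right)} - 3529 = \frac{1}{\frac{2}{3} - 26} - 3529 = \frac{1}{- \frac{76}{3}} - 3529 = - \frac{3}{76} - 3529 = - \frac{268207}{76}$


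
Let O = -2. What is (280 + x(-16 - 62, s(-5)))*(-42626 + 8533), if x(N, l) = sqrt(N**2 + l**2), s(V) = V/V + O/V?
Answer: -9546040 - 34093*sqrt(152149)/5 ≈ -1.2206e+7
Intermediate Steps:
s(V) = 1 - 2/V (s(V) = V/V - 2/V = 1 - 2/V)
(280 + x(-16 - 62, s(-5)))*(-42626 + 8533) = (280 + sqrt((-16 - 62)**2 + ((-2 - 5)/(-5))**2))*(-42626 + 8533) = (280 + sqrt((-78)**2 + (-1/5*(-7))**2))*(-34093) = (280 + sqrt(6084 + (7/5)**2))*(-34093) = (280 + sqrt(6084 + 49/25))*(-34093) = (280 + sqrt(152149/25))*(-34093) = (280 + sqrt(152149)/5)*(-34093) = -9546040 - 34093*sqrt(152149)/5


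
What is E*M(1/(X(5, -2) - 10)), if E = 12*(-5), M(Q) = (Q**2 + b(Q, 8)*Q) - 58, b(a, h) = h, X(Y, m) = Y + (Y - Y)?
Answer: 17868/5 ≈ 3573.6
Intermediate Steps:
X(Y, m) = Y (X(Y, m) = Y + 0 = Y)
M(Q) = -58 + Q**2 + 8*Q (M(Q) = (Q**2 + 8*Q) - 58 = -58 + Q**2 + 8*Q)
E = -60
E*M(1/(X(5, -2) - 10)) = -60*(-58 + (1/(5 - 10))**2 + 8/(5 - 10)) = -60*(-58 + (1/(-5))**2 + 8/(-5)) = -60*(-58 + (-1/5)**2 + 8*(-1/5)) = -60*(-58 + 1/25 - 8/5) = -60*(-1489/25) = 17868/5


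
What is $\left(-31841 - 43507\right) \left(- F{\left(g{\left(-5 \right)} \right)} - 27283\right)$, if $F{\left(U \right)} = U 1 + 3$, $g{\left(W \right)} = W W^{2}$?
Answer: $2046527028$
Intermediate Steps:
$g{\left(W \right)} = W^{3}$
$F{\left(U \right)} = 3 + U$ ($F{\left(U \right)} = U + 3 = 3 + U$)
$\left(-31841 - 43507\right) \left(- F{\left(g{\left(-5 \right)} \right)} - 27283\right) = \left(-31841 - 43507\right) \left(- (3 + \left(-5\right)^{3}) - 27283\right) = - 75348 \left(- (3 - 125) - 27283\right) = - 75348 \left(\left(-1\right) \left(-122\right) - 27283\right) = - 75348 \left(122 - 27283\right) = \left(-75348\right) \left(-27161\right) = 2046527028$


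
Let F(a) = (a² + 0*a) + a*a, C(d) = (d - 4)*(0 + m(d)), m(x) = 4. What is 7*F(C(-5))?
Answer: 18144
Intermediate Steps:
C(d) = -16 + 4*d (C(d) = (d - 4)*(0 + 4) = (-4 + d)*4 = -16 + 4*d)
F(a) = 2*a² (F(a) = (a² + 0) + a² = a² + a² = 2*a²)
7*F(C(-5)) = 7*(2*(-16 + 4*(-5))²) = 7*(2*(-16 - 20)²) = 7*(2*(-36)²) = 7*(2*1296) = 7*2592 = 18144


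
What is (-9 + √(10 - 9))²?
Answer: 64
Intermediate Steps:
(-9 + √(10 - 9))² = (-9 + √1)² = (-9 + 1)² = (-8)² = 64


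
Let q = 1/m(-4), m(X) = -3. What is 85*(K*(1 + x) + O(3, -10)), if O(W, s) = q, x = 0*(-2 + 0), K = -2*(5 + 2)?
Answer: -3655/3 ≈ -1218.3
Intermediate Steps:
K = -14 (K = -2*7 = -14)
x = 0 (x = 0*(-2) = 0)
q = -⅓ (q = 1/(-3) = -⅓ ≈ -0.33333)
O(W, s) = -⅓
85*(K*(1 + x) + O(3, -10)) = 85*(-14*(1 + 0) - ⅓) = 85*(-14*1 - ⅓) = 85*(-14 - ⅓) = 85*(-43/3) = -3655/3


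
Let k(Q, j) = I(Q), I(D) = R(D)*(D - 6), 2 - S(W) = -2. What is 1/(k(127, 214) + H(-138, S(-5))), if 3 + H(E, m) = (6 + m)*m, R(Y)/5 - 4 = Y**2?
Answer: 1/9760502 ≈ 1.0245e-7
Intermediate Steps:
S(W) = 4 (S(W) = 2 - 1*(-2) = 2 + 2 = 4)
R(Y) = 20 + 5*Y**2
H(E, m) = -3 + m*(6 + m) (H(E, m) = -3 + (6 + m)*m = -3 + m*(6 + m))
I(D) = (-6 + D)*(20 + 5*D**2) (I(D) = (20 + 5*D**2)*(D - 6) = (20 + 5*D**2)*(-6 + D) = (-6 + D)*(20 + 5*D**2))
k(Q, j) = 5*(-6 + Q)*(4 + Q**2)
1/(k(127, 214) + H(-138, S(-5))) = 1/(5*(-6 + 127)*(4 + 127**2) + (-3 + 4**2 + 6*4)) = 1/(5*121*(4 + 16129) + (-3 + 16 + 24)) = 1/(5*121*16133 + 37) = 1/(9760465 + 37) = 1/9760502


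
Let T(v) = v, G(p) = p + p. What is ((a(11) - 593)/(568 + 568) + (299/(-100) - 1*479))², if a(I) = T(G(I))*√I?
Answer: 187781557889781/806560000 - 150736751*√11/8065600 ≈ 2.3276e+5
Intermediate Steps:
G(p) = 2*p
a(I) = 2*I^(3/2) (a(I) = (2*I)*√I = 2*I^(3/2))
((a(11) - 593)/(568 + 568) + (299/(-100) - 1*479))² = ((2*11^(3/2) - 593)/(568 + 568) + (299/(-100) - 1*479))² = ((2*(11*√11) - 593)/1136 + (299*(-1/100) - 479))² = ((22*√11 - 593)*(1/1136) + (-299/100 - 479))² = ((-593 + 22*√11)*(1/1136) - 48199/100)² = ((-593/1136 + 11*√11/568) - 48199/100)² = (-13703341/28400 + 11*√11/568)²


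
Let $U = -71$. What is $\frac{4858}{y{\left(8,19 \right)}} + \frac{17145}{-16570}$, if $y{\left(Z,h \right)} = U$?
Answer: $- \frac{16342871}{235294} \approx -69.457$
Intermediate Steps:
$y{\left(Z,h \right)} = -71$
$\frac{4858}{y{\left(8,19 \right)}} + \frac{17145}{-16570} = \frac{4858}{-71} + \frac{17145}{-16570} = 4858 \left(- \frac{1}{71}\right) + 17145 \left(- \frac{1}{16570}\right) = - \frac{4858}{71} - \frac{3429}{3314} = - \frac{16342871}{235294}$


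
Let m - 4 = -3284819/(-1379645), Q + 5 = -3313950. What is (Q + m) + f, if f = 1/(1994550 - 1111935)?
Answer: -807075979085167319/243539074335 ≈ -3.3139e+6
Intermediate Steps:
Q = -3313955 (Q = -5 - 3313950 = -3313955)
m = 8803399/1379645 (m = 4 - 3284819/(-1379645) = 4 - 3284819*(-1/1379645) = 4 + 3284819/1379645 = 8803399/1379645 ≈ 6.3809)
f = 1/882615 ≈ 1.1330e-6
(Q + m) + f = (-3313955 + 8803399/1379645) + 1/882615 = -4572072642576/1379645 + 1/882615 = -807075979085167319/243539074335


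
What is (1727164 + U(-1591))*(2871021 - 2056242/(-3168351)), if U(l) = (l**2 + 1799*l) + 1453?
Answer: 4237981415763917119/1056117 ≈ 4.0128e+12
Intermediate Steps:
U(l) = 1453 + l**2 + 1799*l
(1727164 + U(-1591))*(2871021 - 2056242/(-3168351)) = (1727164 + (1453 + (-1591)**2 + 1799*(-1591)))*(2871021 - 2056242/(-3168351)) = (1727164 + (1453 + 2531281 - 2862209))*(2871021 - 2056242*(-1/3168351)) = (1727164 - 329475)*(2871021 + 685414/1056117) = 1397689*(3032134770871/1056117) = 4237981415763917119/1056117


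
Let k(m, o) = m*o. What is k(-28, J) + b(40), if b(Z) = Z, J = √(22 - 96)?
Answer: 40 - 28*I*√74 ≈ 40.0 - 240.86*I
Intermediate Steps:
J = I*√74 (J = √(-74) = I*√74 ≈ 8.6023*I)
k(-28, J) + b(40) = -28*I*√74 + 40 = 40 - 28*I*√74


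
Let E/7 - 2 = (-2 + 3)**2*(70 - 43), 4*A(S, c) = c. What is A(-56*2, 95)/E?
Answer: 95/812 ≈ 0.11700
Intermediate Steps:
A(S, c) = c/4
E = 203 (E = 14 + 7*((-2 + 3)**2*(70 - 43)) = 14 + 7*(1**2*27) = 14 + 7*(1*27) = 14 + 7*27 = 14 + 189 = 203)
A(-56*2, 95)/E = ((1/4)*95)/203 = (95/4)*(1/203) = 95/812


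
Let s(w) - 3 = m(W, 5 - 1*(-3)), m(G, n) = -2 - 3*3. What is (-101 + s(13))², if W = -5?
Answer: 11881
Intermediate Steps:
m(G, n) = -11 (m(G, n) = -2 - 9 = -11)
s(w) = -8 (s(w) = 3 - 11 = -8)
(-101 + s(13))² = (-101 - 8)² = (-109)² = 11881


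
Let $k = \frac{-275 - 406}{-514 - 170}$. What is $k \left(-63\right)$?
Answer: $- \frac{4767}{76} \approx -62.724$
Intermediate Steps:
$k = \frac{227}{228}$ ($k = - \frac{681}{-684} = \left(-681\right) \left(- \frac{1}{684}\right) = \frac{227}{228} \approx 0.99561$)
$k \left(-63\right) = \frac{227}{228} \left(-63\right) = - \frac{4767}{76}$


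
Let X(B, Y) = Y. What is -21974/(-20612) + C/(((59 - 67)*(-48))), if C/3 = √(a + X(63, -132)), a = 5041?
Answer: 10987/10306 + √4909/128 ≈ 1.6135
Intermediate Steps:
C = 3*√4909 (C = 3*√(5041 - 132) = 3*√4909 ≈ 210.19)
-21974/(-20612) + C/(((59 - 67)*(-48))) = -21974/(-20612) + (3*√4909)/(((59 - 67)*(-48))) = -21974*(-1/20612) + (3*√4909)/((-8*(-48))) = 10987/10306 + (3*√4909)/384 = 10987/10306 + (3*√4909)*(1/384) = 10987/10306 + √4909/128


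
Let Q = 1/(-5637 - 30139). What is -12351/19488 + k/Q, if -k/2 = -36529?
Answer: -16978744664085/6496 ≈ -2.6137e+9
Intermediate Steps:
k = 73058 (k = -2*(-36529) = 73058)
Q = -1/35776 (Q = 1/(-35776) = -1/35776 ≈ -2.7952e-5)
-12351/19488 + k/Q = -12351/19488 + 73058/(-1/35776) = -12351*1/19488 + 73058*(-35776) = -4117/6496 - 2613723008 = -16978744664085/6496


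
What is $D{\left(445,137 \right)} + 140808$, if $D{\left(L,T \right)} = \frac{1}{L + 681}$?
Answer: $\frac{158549809}{1126} \approx 1.4081 \cdot 10^{5}$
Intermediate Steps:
$D{\left(L,T \right)} = \frac{1}{681 + L}$
$D{\left(445,137 \right)} + 140808 = \frac{1}{681 + 445} + 140808 = \frac{1}{1126} + 140808 = \frac{158549809}{1126}$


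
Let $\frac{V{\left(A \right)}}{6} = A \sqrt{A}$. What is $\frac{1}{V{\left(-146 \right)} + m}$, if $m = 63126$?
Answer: $\frac{3507}{227607154} + \frac{73 i \sqrt{146}}{341410731} \approx 1.5408 \cdot 10^{-5} + 2.5836 \cdot 10^{-6} i$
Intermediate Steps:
$V{\left(A \right)} = 6 A^{\frac{3}{2}}$ ($V{\left(A \right)} = 6 A \sqrt{A} = 6 A^{\frac{3}{2}}$)
$\frac{1}{V{\left(-146 \right)} + m} = \frac{1}{6 \left(-146\right)^{\frac{3}{2}} + 63126} = \frac{1}{6 \left(- 146 i \sqrt{146}\right) + 63126} = \frac{1}{- 876 i \sqrt{146} + 63126} = \frac{1}{63126 - 876 i \sqrt{146}}$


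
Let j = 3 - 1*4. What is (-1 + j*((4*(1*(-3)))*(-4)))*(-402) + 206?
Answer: 19904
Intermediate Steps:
j = -1 (j = 3 - 4 = -1)
(-1 + j*((4*(1*(-3)))*(-4)))*(-402) + 206 = (-1 - 4*(1*(-3))*(-4))*(-402) + 206 = (-1 - 4*(-3)*(-4))*(-402) + 206 = (-1 - (-12)*(-4))*(-402) + 206 = (-1 - 1*48)*(-402) + 206 = (-1 - 48)*(-402) + 206 = -49*(-402) + 206 = 19698 + 206 = 19904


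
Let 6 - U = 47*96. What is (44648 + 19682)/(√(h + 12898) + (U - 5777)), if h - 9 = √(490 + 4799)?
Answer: -64330/(10283 - √(12907 + √5289)) ≈ -6.3260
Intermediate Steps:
U = -4506 (U = 6 - 47*96 = 6 - 1*4512 = 6 - 4512 = -4506)
h = 9 + √5289 (h = 9 + √(490 + 4799) = 9 + √5289 ≈ 81.725)
(44648 + 19682)/(√(h + 12898) + (U - 5777)) = (44648 + 19682)/(√((9 + √5289) + 12898) + (-4506 - 5777)) = 64330/(√(12907 + √5289) - 10283) = 64330/(-10283 + √(12907 + √5289))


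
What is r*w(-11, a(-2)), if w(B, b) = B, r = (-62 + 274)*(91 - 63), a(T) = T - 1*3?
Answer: -65296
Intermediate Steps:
a(T) = -3 + T (a(T) = T - 3 = -3 + T)
r = 5936 (r = 212*28 = 5936)
r*w(-11, a(-2)) = 5936*(-11) = -65296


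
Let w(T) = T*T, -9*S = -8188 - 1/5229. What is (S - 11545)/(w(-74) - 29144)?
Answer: 125126048/278459937 ≈ 0.44935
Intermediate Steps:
S = 42815053/47061 (S = -(-8188 - 1/5229)/9 = -⅑*(-42815053/5229) = 42815053/47061 ≈ 909.78)
w(T) = T²
(S - 11545)/(w(-74) - 29144) = (42815053/47061 - 11545)/((-74)² - 29144) = -500504192/(47061*(5476 - 29144)) = -500504192/47061/(-23668) = -500504192/47061*(-1/23668) = 125126048/278459937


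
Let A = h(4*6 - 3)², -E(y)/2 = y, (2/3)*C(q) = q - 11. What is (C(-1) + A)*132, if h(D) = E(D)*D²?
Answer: 45284509512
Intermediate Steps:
C(q) = -33/2 + 3*q/2 (C(q) = 3*(q - 11)/2 = 3*(-11 + q)/2 = -33/2 + 3*q/2)
E(y) = -2*y
h(D) = -2*D³ (h(D) = (-2*D)*D² = -2*D³)
A = 343064484 (A = (-2*(4*6 - 3)³)² = (-2*(24 - 3)³)² = (-2*21³)² = (-2*9261)² = (-18522)² = 343064484)
(C(-1) + A)*132 = ((-33/2 + (3/2)*(-1)) + 343064484)*132 = ((-33/2 - 3/2) + 343064484)*132 = (-18 + 343064484)*132 = 343064466*132 = 45284509512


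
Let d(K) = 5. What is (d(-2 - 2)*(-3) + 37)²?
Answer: 484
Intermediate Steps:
(d(-2 - 2)*(-3) + 37)² = (5*(-3) + 37)² = (-15 + 37)² = 22² = 484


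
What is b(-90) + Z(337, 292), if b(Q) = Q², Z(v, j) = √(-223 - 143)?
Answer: 8100 + I*√366 ≈ 8100.0 + 19.131*I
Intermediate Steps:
Z(v, j) = I*√366 (Z(v, j) = √(-366) = I*√366)
b(-90) + Z(337, 292) = (-90)² + I*√366 = 8100 + I*√366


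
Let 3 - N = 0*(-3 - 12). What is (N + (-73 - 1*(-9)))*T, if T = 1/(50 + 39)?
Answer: -61/89 ≈ -0.68539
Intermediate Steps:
N = 3 (N = 3 - 0*(-3 - 12) = 3 - 0*(-15) = 3 - 1*0 = 3 + 0 = 3)
T = 1/89 ≈ 0.011236
(N + (-73 - 1*(-9)))*T = (3 + (-73 - 1*(-9)))*(1/89) = (3 + (-73 + 9))*(1/89) = (3 - 64)*(1/89) = -61*1/89 = -61/89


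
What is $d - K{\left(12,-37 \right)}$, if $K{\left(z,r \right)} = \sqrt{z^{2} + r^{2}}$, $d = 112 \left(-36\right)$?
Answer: $-4032 - \sqrt{1513} \approx -4070.9$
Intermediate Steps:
$d = -4032$
$K{\left(z,r \right)} = \sqrt{r^{2} + z^{2}}$
$d - K{\left(12,-37 \right)} = -4032 - \sqrt{\left(-37\right)^{2} + 12^{2}} = -4032 - \sqrt{1369 + 144} = -4032 - \sqrt{1513}$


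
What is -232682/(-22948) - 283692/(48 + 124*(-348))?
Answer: 344576853/20607304 ≈ 16.721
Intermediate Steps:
-232682/(-22948) - 283692/(48 + 124*(-348)) = -232682*(-1/22948) - 283692/(48 - 43152) = 116341/11474 - 283692/(-43104) = 116341/11474 - 283692*(-1/43104) = 116341/11474 + 23641/3592 = 344576853/20607304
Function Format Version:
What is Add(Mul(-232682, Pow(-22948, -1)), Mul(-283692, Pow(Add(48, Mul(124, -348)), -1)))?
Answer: Rational(344576853, 20607304) ≈ 16.721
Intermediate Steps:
Add(Mul(-232682, Pow(-22948, -1)), Mul(-283692, Pow(Add(48, Mul(124, -348)), -1))) = Add(Mul(-232682, Rational(-1, 22948)), Mul(-283692, Pow(Add(48, -43152), -1))) = Add(Rational(116341, 11474), Mul(-283692, Pow(-43104, -1))) = Add(Rational(116341, 11474), Mul(-283692, Rational(-1, 43104))) = Add(Rational(116341, 11474), Rational(23641, 3592)) = Rational(344576853, 20607304)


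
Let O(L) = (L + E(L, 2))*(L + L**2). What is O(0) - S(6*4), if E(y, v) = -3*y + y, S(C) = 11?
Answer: -11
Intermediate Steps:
E(y, v) = -2*y
O(L) = -L*(L + L**2) (O(L) = (L - 2*L)*(L + L**2) = (-L)*(L + L**2) = -L*(L + L**2))
O(0) - S(6*4) = 0**2*(-1 - 1*0) - 1*11 = 0*(-1 + 0) - 11 = 0*(-1) - 11 = 0 - 11 = -11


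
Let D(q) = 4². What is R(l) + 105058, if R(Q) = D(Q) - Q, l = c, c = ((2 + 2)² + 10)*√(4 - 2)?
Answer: 105074 - 26*√2 ≈ 1.0504e+5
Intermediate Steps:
c = 26*√2 (c = (4² + 10)*√2 = (16 + 10)*√2 = 26*√2 ≈ 36.770)
l = 26*√2 ≈ 36.770
D(q) = 16
R(Q) = 16 - Q
R(l) + 105058 = (16 - 26*√2) + 105058 = 105074 - 26*√2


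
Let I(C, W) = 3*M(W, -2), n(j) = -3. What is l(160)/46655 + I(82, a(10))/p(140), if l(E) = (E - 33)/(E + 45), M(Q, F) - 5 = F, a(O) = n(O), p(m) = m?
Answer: 2459893/38257100 ≈ 0.064299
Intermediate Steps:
a(O) = -3
M(Q, F) = 5 + F
l(E) = (-33 + E)/(45 + E)
I(C, W) = 9 (I(C, W) = 3*(5 - 2) = 3*3 = 9)
l(160)/46655 + I(82, a(10))/p(140) = ((-33 + 160)/(45 + 160))/46655 + 9/140 = (127/205)*(1/46655) + 9*(1/140) = ((1/205)*127)*(1/46655) + 9/140 = (127/205)*(1/46655) + 9/140 = 127/9564275 + 9/140 = 2459893/38257100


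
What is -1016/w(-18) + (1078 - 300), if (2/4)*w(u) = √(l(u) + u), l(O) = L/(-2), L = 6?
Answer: 778 + 508*I*√21/21 ≈ 778.0 + 110.85*I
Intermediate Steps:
l(O) = -3 (l(O) = 6/(-2) = 6*(-½) = -3)
w(u) = 2*√(-3 + u)
-1016/w(-18) + (1078 - 300) = -1016*1/(2*√(-3 - 18)) + (1078 - 300) = -1016*(-I*√21/42) + 778 = -(-508)*I*√21/21 + 778 = 508*I*√21/21 + 778 = 778 + 508*I*√21/21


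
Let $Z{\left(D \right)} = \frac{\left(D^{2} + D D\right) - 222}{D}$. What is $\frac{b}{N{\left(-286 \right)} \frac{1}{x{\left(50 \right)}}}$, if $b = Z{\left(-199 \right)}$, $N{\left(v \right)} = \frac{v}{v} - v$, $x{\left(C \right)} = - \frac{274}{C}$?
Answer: $\frac{2164052}{285565} \approx 7.5781$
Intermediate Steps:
$Z{\left(D \right)} = \frac{-222 + 2 D^{2}}{D}$ ($Z{\left(D \right)} = \frac{\left(D^{2} + D^{2}\right) - 222}{D} = \frac{2 D^{2} - 222}{D} = \frac{-222 + 2 D^{2}}{D}$)
$N{\left(v \right)} = 1 - v$
$b = - \frac{78980}{199}$ ($b = - \frac{222}{-199} + 2 \left(-199\right) = \left(-222\right) \left(- \frac{1}{199}\right) - 398 = \frac{222}{199} - 398 = - \frac{78980}{199} \approx -396.88$)
$\frac{b}{N{\left(-286 \right)} \frac{1}{x{\left(50 \right)}}} = - \frac{78980}{199 \frac{1 - -286}{\left(-274\right) \frac{1}{50}}} = - \frac{78980}{199 \frac{1 + 286}{\left(-274\right) \frac{1}{50}}} = - \frac{78980}{199 \frac{287}{- \frac{137}{25}}} = - \frac{78980}{199 \cdot 287 \left(- \frac{25}{137}\right)} = - \frac{78980}{199 \left(- \frac{7175}{137}\right)} = \left(- \frac{78980}{199}\right) \left(- \frac{137}{7175}\right) = \frac{2164052}{285565}$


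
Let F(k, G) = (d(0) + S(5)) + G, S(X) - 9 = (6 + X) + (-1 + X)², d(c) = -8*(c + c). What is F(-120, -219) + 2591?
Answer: 2408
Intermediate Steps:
d(c) = -16*c
S(X) = 15 + X + (-1 + X)² (S(X) = 9 + ((6 + X) + (-1 + X)²) = 9 + (6 + X + (-1 + X)²) = 15 + X + (-1 + X)²)
F(k, G) = 36 + G (F(k, G) = (-16*0 + (16 + 5² - 1*5)) + G = (0 + (16 + 25 - 5)) + G = (0 + 36) + G = 36 + G)
F(-120, -219) + 2591 = (36 - 219) + 2591 = -183 + 2591 = 2408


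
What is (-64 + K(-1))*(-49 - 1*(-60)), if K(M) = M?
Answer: -715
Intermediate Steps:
(-64 + K(-1))*(-49 - 1*(-60)) = (-64 - 1)*(-49 - 1*(-60)) = -65*(-49 + 60) = -65*11 = -715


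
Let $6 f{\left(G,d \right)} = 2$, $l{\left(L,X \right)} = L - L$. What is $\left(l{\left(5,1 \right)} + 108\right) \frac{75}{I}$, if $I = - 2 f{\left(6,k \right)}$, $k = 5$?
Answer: $-12150$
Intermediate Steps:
$l{\left(L,X \right)} = 0$
$f{\left(G,d \right)} = \frac{1}{3}$ ($f{\left(G,d \right)} = \frac{1}{6} \cdot 2 = \frac{1}{3}$)
$I = - \frac{2}{3}$ ($I = \left(-2\right) \frac{1}{3} = - \frac{2}{3} \approx -0.66667$)
$\left(l{\left(5,1 \right)} + 108\right) \frac{75}{I} = \left(0 + 108\right) \frac{75}{- \frac{2}{3}} = 108 \cdot 75 \left(- \frac{3}{2}\right) = 108 \left(- \frac{225}{2}\right) = -12150$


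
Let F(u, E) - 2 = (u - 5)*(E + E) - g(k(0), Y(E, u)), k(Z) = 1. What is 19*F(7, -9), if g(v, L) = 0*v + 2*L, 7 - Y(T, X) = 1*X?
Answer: -646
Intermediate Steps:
Y(T, X) = 7 - X
g(v, L) = 2*L (g(v, L) = 0 + 2*L = 2*L)
F(u, E) = -12 + 2*u + 2*E*(-5 + u) (F(u, E) = 2 + ((u - 5)*(E + E) - 2*(7 - u)) = 2 + ((-5 + u)*(2*E) - (14 - 2*u)) = 2 + (2*E*(-5 + u) + (-14 + 2*u)) = 2 + (-14 + 2*u + 2*E*(-5 + u)) = -12 + 2*u + 2*E*(-5 + u))
19*F(7, -9) = 19*(-12 - 10*(-9) + 2*7 + 2*(-9)*7) = 19*(-12 + 90 + 14 - 126) = 19*(-34) = -646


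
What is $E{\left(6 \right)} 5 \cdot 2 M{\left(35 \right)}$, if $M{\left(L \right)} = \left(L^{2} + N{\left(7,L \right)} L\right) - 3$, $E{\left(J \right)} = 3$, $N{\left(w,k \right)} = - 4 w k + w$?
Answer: $-984990$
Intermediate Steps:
$N{\left(w,k \right)} = w - 4 k w$ ($N{\left(w,k \right)} = - 4 k w + w = w - 4 k w$)
$M{\left(L \right)} = -3 + L^{2} + L \left(7 - 28 L\right)$ ($M{\left(L \right)} = \left(L^{2} + 7 \left(1 - 4 L\right) L\right) - 3 = \left(L^{2} + \left(7 - 28 L\right) L\right) - 3 = \left(L^{2} + L \left(7 - 28 L\right)\right) - 3 = -3 + L^{2} + L \left(7 - 28 L\right)$)
$E{\left(6 \right)} 5 \cdot 2 M{\left(35 \right)} = 3 \cdot 5 \cdot 2 \left(-3 - 27 \cdot 35^{2} + 7 \cdot 35\right) = 15 \cdot 2 \left(-3 - 33075 + 245\right) = 30 \left(-3 - 33075 + 245\right) = 30 \left(-32833\right) = -984990$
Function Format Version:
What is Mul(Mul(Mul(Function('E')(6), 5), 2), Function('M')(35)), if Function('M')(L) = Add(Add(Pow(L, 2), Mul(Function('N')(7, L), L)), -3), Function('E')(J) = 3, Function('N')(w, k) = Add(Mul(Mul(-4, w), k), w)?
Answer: -984990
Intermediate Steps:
Function('N')(w, k) = Add(w, Mul(-4, k, w)) (Function('N')(w, k) = Add(Mul(-4, k, w), w) = Add(w, Mul(-4, k, w)))
Function('M')(L) = Add(-3, Pow(L, 2), Mul(L, Add(7, Mul(-28, L)))) (Function('M')(L) = Add(Add(Pow(L, 2), Mul(Mul(7, Add(1, Mul(-4, L))), L)), -3) = Add(Add(Pow(L, 2), Mul(Add(7, Mul(-28, L)), L)), -3) = Add(Add(Pow(L, 2), Mul(L, Add(7, Mul(-28, L)))), -3) = Add(-3, Pow(L, 2), Mul(L, Add(7, Mul(-28, L)))))
Mul(Mul(Mul(Function('E')(6), 5), 2), Function('M')(35)) = Mul(Mul(Mul(3, 5), 2), Add(-3, Mul(-27, Pow(35, 2)), Mul(7, 35))) = Mul(Mul(15, 2), Add(-3, Mul(-27, 1225), 245)) = Mul(30, Add(-3, -33075, 245)) = Mul(30, -32833) = -984990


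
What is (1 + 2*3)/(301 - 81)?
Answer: 7/220 ≈ 0.031818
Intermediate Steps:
(1 + 2*3)/(301 - 81) = (1 + 6)/220 = (1/220)*7 = 7/220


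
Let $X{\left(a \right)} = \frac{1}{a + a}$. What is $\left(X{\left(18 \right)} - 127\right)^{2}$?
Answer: $\frac{20894041}{1296} \approx 16122.0$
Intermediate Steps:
$X{\left(a \right)} = \frac{1}{2 a}$
$\left(X{\left(18 \right)} - 127\right)^{2} = \left(\frac{1}{2 \cdot 18} - 127\right)^{2} = \left(\frac{1}{2} \cdot \frac{1}{18} - 127\right)^{2} = \left(\frac{1}{36} - 127\right)^{2} = \left(- \frac{4571}{36}\right)^{2} = \frac{20894041}{1296}$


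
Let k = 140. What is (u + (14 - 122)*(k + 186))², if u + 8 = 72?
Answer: 1235100736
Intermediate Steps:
u = 64 (u = -8 + 72 = 64)
(u + (14 - 122)*(k + 186))² = (64 + (14 - 122)*(140 + 186))² = (64 - 108*326)² = (64 - 35208)² = (-35144)² = 1235100736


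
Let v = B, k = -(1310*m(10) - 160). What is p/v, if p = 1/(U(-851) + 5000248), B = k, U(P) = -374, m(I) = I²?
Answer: -1/654183514160 ≈ -1.5286e-12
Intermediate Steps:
k = -130840 (k = -(1310*10² - 160) = -(1310*100 - 160) = -(131000 - 160) = -1*130840 = -130840)
B = -130840
v = -130840
p = 1/4999874 (p = 1/(-374 + 5000248) = 1/4999874 ≈ 2.0000e-7)
p/v = (1/4999874)/(-130840) = (1/4999874)*(-1/130840) = -1/654183514160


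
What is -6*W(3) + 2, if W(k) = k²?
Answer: -52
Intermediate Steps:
-6*W(3) + 2 = -6*3² + 2 = -6*9 + 2 = -54 + 2 = -52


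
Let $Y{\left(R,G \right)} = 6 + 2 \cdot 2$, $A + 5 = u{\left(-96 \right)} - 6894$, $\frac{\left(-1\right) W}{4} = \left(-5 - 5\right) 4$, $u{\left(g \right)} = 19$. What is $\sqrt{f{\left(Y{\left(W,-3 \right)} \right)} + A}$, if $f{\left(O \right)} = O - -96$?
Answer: $i \sqrt{6774} \approx 82.304 i$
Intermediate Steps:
$W = 160$ ($W = - 4 \left(-5 - 5\right) 4 = - 4 \left(\left(-10\right) 4\right) = \left(-4\right) \left(-40\right) = 160$)
$A = -6880$ ($A = -5 + \left(19 - 6894\right) = -5 - 6875 = -6880$)
$Y{\left(R,G \right)} = 10$ ($Y{\left(R,G \right)} = 6 + 4 = 10$)
$f{\left(O \right)} = 96 + O$ ($f{\left(O \right)} = O + 96 = 96 + O$)
$\sqrt{f{\left(Y{\left(W,-3 \right)} \right)} + A} = \sqrt{\left(96 + 10\right) - 6880} = \sqrt{106 - 6880} = \sqrt{-6774} = i \sqrt{6774}$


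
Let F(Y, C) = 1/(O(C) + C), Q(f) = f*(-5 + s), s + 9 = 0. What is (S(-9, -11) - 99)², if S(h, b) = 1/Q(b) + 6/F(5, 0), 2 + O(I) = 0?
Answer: 292170649/23716 ≈ 12320.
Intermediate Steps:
s = -9 (s = -9 + 0 = -9)
O(I) = -2 (O(I) = -2 + 0 = -2)
Q(f) = -14*f (Q(f) = f*(-5 - 9) = f*(-14) = -14*f)
F(Y, C) = 1/(-2 + C)
S(h, b) = -12 - 1/(14*b) (S(h, b) = 1/(-14*b) + 6/(1/(-2 + 0)) = 1*(-1/(14*b)) + 6/(1/(-2)) = -1/(14*b) + 6/(-½) = -1/(14*b) + 6*(-2) = -1/(14*b) - 12 = -12 - 1/(14*b))
(S(-9, -11) - 99)² = ((-12 - 1/14/(-11)) - 99)² = ((-12 - 1/14*(-1/11)) - 99)² = ((-12 + 1/154) - 99)² = (-1847/154 - 99)² = (-17093/154)² = 292170649/23716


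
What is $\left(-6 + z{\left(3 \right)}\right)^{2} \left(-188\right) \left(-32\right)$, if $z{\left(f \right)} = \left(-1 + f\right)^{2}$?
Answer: $24064$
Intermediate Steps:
$\left(-6 + z{\left(3 \right)}\right)^{2} \left(-188\right) \left(-32\right) = \left(-6 + \left(-1 + 3\right)^{2}\right)^{2} \left(-188\right) \left(-32\right) = \left(-6 + 2^{2}\right)^{2} \left(-188\right) \left(-32\right) = \left(-6 + 4\right)^{2} \left(-188\right) \left(-32\right) = \left(-2\right)^{2} \left(-188\right) \left(-32\right) = 4 \left(-188\right) \left(-32\right) = \left(-752\right) \left(-32\right) = 24064$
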